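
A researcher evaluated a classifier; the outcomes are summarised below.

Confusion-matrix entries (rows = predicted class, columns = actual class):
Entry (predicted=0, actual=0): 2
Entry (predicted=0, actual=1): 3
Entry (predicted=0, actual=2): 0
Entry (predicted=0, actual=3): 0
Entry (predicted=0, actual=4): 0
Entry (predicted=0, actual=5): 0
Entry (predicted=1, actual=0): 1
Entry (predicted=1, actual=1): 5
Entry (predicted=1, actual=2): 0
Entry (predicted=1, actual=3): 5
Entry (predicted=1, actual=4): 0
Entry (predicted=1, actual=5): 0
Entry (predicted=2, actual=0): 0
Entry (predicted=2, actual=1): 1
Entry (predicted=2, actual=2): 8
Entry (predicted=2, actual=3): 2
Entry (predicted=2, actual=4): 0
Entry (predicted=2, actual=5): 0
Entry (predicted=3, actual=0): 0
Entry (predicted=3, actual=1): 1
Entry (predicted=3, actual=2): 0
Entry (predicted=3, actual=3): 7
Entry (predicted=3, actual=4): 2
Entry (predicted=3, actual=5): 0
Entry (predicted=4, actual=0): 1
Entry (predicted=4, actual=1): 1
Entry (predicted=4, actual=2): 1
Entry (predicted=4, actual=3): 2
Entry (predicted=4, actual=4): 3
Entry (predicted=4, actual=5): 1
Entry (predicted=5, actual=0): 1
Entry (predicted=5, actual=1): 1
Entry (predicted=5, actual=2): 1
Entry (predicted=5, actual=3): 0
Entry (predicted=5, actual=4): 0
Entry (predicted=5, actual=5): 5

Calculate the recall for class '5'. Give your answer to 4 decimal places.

0.8333

Treat '5' as positive and all other classes as negative.
recall = TP/(TP+FN).
5: TP=5, FN=0+0+0+0+1=1 → 5/6 = 0.83333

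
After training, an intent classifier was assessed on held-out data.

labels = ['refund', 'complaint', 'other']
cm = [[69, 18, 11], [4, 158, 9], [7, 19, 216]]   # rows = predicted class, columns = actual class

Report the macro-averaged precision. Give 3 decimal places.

0.840

Per-class precision (TP/(TP+FP)):
  refund: TP=69, FP=18+11=29 → 69/98 = 0.7041
  complaint: TP=158, FP=4+9=13 → 158/171 = 0.9240
  other: TP=216, FP=7+19=26 → 216/242 = 0.8926
Macro-precision = mean = (0.7041 + 0.9240 + 0.8926) / 3 = 0.840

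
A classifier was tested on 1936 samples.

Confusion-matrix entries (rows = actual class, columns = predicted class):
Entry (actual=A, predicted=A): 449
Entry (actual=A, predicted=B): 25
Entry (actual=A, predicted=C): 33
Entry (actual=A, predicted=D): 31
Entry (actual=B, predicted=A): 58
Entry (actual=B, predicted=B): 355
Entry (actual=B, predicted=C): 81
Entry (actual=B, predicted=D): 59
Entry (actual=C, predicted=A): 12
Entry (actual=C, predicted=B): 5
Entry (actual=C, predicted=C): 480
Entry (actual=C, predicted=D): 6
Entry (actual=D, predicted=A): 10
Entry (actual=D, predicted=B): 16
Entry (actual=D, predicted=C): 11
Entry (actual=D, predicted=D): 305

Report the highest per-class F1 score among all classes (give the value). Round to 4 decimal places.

Per-class F1 score (2·TP/(2·TP+FP+FN)):
  A: TP=449, FP=58+12+10=80, FN=25+33+31=89 → 898/1067 = 0.84161
  B: TP=355, FP=25+5+16=46, FN=58+81+59=198 → 710/954 = 0.74423
  C: TP=480, FP=33+81+11=125, FN=12+5+6=23 → 960/1108 = 0.86643
  D: TP=305, FP=31+59+6=96, FN=10+16+11=37 → 610/743 = 0.82100
Highest is class 'C' with F1 score = 0.8664.

0.8664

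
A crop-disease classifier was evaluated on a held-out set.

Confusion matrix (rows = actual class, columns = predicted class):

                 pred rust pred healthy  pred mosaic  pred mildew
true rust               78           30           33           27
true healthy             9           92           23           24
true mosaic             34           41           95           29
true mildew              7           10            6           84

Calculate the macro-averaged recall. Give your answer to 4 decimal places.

Per-class recall (TP/(TP+FN)):
  rust: TP=78, FN=30+33+27=90 → 78/168 = 0.46429
  healthy: TP=92, FN=9+23+24=56 → 92/148 = 0.62162
  mosaic: TP=95, FN=34+41+29=104 → 95/199 = 0.47739
  mildew: TP=84, FN=7+10+6=23 → 84/107 = 0.78505
Macro-recall = mean = (0.46429 + 0.62162 + 0.47739 + 0.78505) / 4 = 0.5871

0.5871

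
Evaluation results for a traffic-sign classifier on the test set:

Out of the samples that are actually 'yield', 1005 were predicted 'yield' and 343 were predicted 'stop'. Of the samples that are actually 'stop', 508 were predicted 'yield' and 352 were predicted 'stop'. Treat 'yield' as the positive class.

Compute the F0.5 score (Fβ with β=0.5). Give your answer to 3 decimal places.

Fβ = (1+β²)·TP / ((1+β²)·TP + β²·FN + FP), with β²=1/4
= 1.25·1005 / (1.25·1005 + 0.25·343 + 508) = 0.679

0.679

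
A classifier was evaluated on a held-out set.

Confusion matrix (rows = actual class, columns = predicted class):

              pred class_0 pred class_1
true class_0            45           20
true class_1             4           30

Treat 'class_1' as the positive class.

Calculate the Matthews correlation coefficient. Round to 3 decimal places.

MCC = (TP·TN − FP·FN) / √((TP+FP)(TP+FN)(TN+FP)(TN+FN))
Numerator = 30·45 − 20·4 = 1270
Denominator = √(50·34·65·49) = √5414500 = 2326.9078
MCC = 1270 / 2326.9078 = 0.546

0.546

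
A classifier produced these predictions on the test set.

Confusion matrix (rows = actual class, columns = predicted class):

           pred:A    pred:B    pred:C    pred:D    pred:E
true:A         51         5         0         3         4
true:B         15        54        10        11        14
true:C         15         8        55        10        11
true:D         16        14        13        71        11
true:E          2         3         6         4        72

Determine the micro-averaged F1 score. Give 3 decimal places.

Micro-averaging pools counts across classes: ΣTP=303, ΣFP=175, ΣFN=175.
Micro-F1 score = 2·TP/(2·TP+FP+FN) on pooled counts = 0.634 (equals overall accuracy in single-label multiclass).

0.634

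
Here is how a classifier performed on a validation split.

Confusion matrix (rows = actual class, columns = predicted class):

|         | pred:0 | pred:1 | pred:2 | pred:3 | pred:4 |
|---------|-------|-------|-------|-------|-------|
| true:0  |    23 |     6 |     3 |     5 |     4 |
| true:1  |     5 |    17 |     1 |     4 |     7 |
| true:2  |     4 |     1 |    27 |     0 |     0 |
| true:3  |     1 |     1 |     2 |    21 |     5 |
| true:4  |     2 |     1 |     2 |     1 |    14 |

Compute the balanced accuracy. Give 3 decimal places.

0.661

Balanced accuracy = mean of per-class recall.
  0: recall = 23/41 = 0.5610
  1: recall = 17/34 = 0.5000
  2: recall = 27/32 = 0.8438
  3: recall = 21/30 = 0.7000
  4: recall = 14/20 = 0.7000
Mean = (0.5610 + 0.5000 + 0.8438 + 0.7000 + 0.7000) / 5 = 0.661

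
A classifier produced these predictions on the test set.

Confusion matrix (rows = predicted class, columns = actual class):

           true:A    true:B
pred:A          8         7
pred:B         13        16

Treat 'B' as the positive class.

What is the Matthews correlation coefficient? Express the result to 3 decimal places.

0.081

MCC = (TP·TN − FP·FN) / √((TP+FP)(TP+FN)(TN+FP)(TN+FN))
Numerator = 16·8 − 13·7 = 37
Denominator = √(29·23·21·15) = √210105 = 458.3721
MCC = 37 / 458.3721 = 0.081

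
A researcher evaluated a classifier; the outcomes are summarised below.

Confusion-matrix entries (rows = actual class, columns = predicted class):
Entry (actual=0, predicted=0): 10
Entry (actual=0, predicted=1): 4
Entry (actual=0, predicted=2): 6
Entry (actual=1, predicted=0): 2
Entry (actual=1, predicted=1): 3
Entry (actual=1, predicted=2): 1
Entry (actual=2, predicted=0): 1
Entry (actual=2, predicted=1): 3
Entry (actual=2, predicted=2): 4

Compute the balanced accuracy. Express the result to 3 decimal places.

0.500

Balanced accuracy = mean of per-class recall.
  0: recall = 10/20 = 0.5000
  1: recall = 3/6 = 0.5000
  2: recall = 4/8 = 0.5000
Mean = (0.5000 + 0.5000 + 0.5000) / 3 = 0.500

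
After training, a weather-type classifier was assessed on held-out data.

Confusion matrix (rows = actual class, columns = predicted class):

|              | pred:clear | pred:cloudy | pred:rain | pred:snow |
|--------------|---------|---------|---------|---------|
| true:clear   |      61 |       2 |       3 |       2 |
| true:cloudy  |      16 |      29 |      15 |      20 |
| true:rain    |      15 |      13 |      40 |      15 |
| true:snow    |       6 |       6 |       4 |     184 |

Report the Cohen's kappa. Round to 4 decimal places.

0.5990

Observed agreement pₒ = trace/N = 314/431 = 0.72854
Expected agreement pₑ = Σ (rowᵢ·colᵢ)/N² = (68·98 + 80·50 + 83·62 + 200·221)/431² = 0.32305
κ = (pₒ − pₑ)/(1 − pₑ) = (0.72854 − 0.32305)/(1 − 0.32305) = 0.5990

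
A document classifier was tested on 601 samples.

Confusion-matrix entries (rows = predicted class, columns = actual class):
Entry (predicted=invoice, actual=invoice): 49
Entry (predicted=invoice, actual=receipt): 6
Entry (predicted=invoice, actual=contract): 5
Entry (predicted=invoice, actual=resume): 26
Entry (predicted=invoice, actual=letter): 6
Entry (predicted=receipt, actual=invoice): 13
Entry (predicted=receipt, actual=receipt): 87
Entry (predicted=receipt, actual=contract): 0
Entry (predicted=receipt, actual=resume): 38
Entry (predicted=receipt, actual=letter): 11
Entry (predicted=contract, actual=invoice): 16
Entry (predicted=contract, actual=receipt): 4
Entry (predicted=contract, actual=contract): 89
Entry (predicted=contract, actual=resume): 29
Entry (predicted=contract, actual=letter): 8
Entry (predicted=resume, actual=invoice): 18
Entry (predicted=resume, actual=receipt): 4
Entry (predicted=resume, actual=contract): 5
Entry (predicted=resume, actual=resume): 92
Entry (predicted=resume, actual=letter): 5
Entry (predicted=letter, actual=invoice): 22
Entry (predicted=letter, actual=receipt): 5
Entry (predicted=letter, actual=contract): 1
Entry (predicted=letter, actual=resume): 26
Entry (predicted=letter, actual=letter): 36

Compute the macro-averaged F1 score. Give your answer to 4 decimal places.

Per-class F1 score (2·TP/(2·TP+FP+FN)):
  invoice: TP=49, FP=6+5+26+6=43, FN=13+16+18+22=69 → 98/210 = 0.46667
  receipt: TP=87, FP=13+0+38+11=62, FN=6+4+4+5=19 → 174/255 = 0.68235
  contract: TP=89, FP=16+4+29+8=57, FN=5+0+5+1=11 → 178/246 = 0.72358
  resume: TP=92, FP=18+4+5+5=32, FN=26+38+29+26=119 → 184/335 = 0.54925
  letter: TP=36, FP=22+5+1+26=54, FN=6+11+8+5=30 → 72/156 = 0.46154
Macro-F1 score = mean = (0.46667 + 0.68235 + 0.72358 + 0.54925 + 0.46154) / 5 = 0.5767

0.5767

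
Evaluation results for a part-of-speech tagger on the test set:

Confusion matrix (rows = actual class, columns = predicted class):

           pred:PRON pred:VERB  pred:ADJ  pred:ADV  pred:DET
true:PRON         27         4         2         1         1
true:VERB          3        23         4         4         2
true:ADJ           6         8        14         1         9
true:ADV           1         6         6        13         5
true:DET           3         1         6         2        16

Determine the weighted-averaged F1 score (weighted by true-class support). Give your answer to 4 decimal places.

Per-class F1 score (2·TP/(2·TP+FP+FN)):
  PRON: TP=27, FP=3+6+1+3=13, FN=4+2+1+1=8 → 54/75 = 0.72000
  VERB: TP=23, FP=4+8+6+1=19, FN=3+4+4+2=13 → 46/78 = 0.58974
  ADJ: TP=14, FP=2+4+6+6=18, FN=6+8+1+9=24 → 28/70 = 0.40000
  ADV: TP=13, FP=1+4+1+2=8, FN=1+6+6+5=18 → 26/52 = 0.50000
  DET: TP=16, FP=1+2+9+5=17, FN=3+1+6+2=12 → 32/61 = 0.52459
Weighted-F1 score = Σ (supportᵢ/N)·F1 scoreᵢ with N=168: (35/168)·0.72000 + (36/168)·0.58974 + (38/168)·0.40000 + (31/168)·0.50000 + (28/168)·0.52459 = 0.5465

0.5465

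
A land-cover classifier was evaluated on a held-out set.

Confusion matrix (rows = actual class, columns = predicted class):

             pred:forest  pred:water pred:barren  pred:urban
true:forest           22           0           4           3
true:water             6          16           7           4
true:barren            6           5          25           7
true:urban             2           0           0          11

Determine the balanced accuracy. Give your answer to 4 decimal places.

Balanced accuracy = mean of per-class recall.
  forest: recall = 22/29 = 0.75862
  water: recall = 16/33 = 0.48485
  barren: recall = 25/43 = 0.58140
  urban: recall = 11/13 = 0.84615
Mean = (0.75862 + 0.48485 + 0.58140 + 0.84615) / 4 = 0.6678

0.6678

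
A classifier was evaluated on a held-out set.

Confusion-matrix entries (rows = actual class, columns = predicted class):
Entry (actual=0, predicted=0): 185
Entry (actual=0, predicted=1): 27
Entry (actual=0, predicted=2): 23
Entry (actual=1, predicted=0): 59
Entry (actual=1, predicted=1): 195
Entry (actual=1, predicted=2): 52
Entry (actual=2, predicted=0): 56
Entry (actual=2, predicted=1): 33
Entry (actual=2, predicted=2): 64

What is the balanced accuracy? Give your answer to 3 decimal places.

Balanced accuracy = mean of per-class recall.
  0: recall = 185/235 = 0.7872
  1: recall = 195/306 = 0.6373
  2: recall = 64/153 = 0.4183
Mean = (0.7872 + 0.6373 + 0.4183) / 3 = 0.614

0.614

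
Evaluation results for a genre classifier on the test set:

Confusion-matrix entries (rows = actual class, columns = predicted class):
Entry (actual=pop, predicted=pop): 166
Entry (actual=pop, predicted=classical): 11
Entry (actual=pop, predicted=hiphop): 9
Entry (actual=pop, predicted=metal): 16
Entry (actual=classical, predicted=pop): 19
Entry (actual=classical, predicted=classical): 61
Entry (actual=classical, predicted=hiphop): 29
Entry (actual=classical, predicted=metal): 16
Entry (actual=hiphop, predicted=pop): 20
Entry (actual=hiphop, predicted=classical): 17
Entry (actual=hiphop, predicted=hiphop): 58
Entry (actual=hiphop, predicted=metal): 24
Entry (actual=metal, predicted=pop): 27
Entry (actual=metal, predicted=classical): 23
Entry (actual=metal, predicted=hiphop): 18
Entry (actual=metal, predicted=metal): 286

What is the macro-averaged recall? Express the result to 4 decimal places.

0.6513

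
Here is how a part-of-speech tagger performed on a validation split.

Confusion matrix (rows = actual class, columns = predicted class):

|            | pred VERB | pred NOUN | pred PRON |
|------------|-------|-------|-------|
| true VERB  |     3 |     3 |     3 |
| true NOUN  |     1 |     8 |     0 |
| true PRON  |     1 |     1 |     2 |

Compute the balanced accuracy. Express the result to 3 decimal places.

0.574

Balanced accuracy = mean of per-class recall.
  VERB: recall = 3/9 = 0.3333
  NOUN: recall = 8/9 = 0.8889
  PRON: recall = 2/4 = 0.5000
Mean = (0.3333 + 0.8889 + 0.5000) / 3 = 0.574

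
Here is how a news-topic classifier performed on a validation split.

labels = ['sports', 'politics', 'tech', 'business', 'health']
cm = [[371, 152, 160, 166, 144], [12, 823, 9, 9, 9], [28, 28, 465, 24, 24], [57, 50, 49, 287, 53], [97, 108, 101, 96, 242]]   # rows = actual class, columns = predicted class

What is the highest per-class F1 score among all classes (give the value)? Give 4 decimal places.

0.8136

Per-class F1 score (2·TP/(2·TP+FP+FN)):
  sports: TP=371, FP=12+28+57+97=194, FN=152+160+166+144=622 → 742/1558 = 0.47625
  politics: TP=823, FP=152+28+50+108=338, FN=12+9+9+9=39 → 1646/2023 = 0.81364
  tech: TP=465, FP=160+9+49+101=319, FN=28+28+24+24=104 → 930/1353 = 0.68736
  business: TP=287, FP=166+9+24+96=295, FN=57+50+49+53=209 → 574/1078 = 0.53247
  health: TP=242, FP=144+9+24+53=230, FN=97+108+101+96=402 → 484/1116 = 0.43369
Highest is class 'politics' with F1 score = 0.8136.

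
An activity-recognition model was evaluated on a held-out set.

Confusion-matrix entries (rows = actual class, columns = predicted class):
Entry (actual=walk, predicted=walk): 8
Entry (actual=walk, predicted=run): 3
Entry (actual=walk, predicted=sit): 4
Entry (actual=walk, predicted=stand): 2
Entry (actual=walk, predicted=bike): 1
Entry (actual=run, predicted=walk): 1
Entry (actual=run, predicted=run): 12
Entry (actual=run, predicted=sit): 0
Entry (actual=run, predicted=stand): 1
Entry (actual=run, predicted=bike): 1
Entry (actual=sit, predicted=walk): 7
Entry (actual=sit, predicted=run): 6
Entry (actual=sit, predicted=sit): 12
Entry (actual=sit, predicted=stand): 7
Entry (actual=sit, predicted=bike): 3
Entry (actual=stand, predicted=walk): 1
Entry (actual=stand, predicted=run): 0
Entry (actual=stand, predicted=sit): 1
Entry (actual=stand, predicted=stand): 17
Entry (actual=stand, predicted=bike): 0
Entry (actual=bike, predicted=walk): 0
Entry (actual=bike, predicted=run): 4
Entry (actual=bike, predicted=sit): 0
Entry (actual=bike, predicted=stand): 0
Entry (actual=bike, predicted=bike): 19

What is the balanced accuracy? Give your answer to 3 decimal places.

0.662

Balanced accuracy = mean of per-class recall.
  walk: recall = 8/18 = 0.4444
  run: recall = 12/15 = 0.8000
  sit: recall = 12/35 = 0.3429
  stand: recall = 17/19 = 0.8947
  bike: recall = 19/23 = 0.8261
Mean = (0.4444 + 0.8000 + 0.3429 + 0.8947 + 0.8261) / 5 = 0.662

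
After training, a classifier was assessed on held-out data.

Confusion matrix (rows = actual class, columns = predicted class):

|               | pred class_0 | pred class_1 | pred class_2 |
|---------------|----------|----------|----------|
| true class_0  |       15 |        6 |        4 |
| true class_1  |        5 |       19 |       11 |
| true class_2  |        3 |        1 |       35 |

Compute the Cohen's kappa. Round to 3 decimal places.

Observed agreement pₒ = trace/N = 69/99 = 0.6970
Expected agreement pₑ = Σ (rowᵢ·colᵢ)/N² = (25·23 + 35·26 + 39·50)/99² = 0.3505
κ = (pₒ − pₑ)/(1 − pₑ) = (0.6970 − 0.3505)/(1 − 0.3505) = 0.533

0.533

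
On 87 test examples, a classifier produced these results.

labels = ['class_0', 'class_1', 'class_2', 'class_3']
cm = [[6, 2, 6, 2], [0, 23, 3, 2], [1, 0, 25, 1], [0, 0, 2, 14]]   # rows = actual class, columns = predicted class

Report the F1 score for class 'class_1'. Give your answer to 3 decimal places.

Take TP from the diagonal, FP from the rest of the 'class_1' prediction marginal, FN from the rest of the 'class_1' actual marginal.
F1 score = 2·TP/(2·TP+FP+FN).
class_1: TP=23, FP=2+0+0=2, FN=0+3+2=5 → 46/53 = 0.8679

0.868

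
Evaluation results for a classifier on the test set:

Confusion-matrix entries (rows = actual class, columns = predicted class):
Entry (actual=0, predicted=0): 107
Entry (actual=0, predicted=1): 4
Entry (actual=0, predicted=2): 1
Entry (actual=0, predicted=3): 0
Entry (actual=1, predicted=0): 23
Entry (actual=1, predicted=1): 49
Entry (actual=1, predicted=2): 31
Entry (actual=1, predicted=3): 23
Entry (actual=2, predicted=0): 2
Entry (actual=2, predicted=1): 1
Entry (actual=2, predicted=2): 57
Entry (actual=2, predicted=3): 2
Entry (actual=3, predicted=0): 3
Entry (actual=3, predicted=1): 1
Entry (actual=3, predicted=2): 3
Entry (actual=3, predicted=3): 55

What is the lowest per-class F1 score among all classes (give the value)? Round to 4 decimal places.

0.5414

Per-class F1 score (2·TP/(2·TP+FP+FN)):
  0: TP=107, FP=23+2+3=28, FN=4+1+0=5 → 214/247 = 0.86640
  1: TP=49, FP=4+1+1=6, FN=23+31+23=77 → 98/181 = 0.54144
  2: TP=57, FP=1+31+3=35, FN=2+1+2=5 → 114/154 = 0.74026
  3: TP=55, FP=0+23+2=25, FN=3+1+3=7 → 110/142 = 0.77465
Lowest is class '1' with F1 score = 0.5414.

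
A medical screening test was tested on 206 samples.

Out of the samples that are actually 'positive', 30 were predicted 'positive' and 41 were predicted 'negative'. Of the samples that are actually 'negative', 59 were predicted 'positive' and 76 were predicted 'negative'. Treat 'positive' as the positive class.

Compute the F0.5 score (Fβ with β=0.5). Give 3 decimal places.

Fβ = (1+β²)·TP / ((1+β²)·TP + β²·FN + FP), with β²=1/4
= 1.25·30 / (1.25·30 + 0.25·41 + 59) = 0.351

0.351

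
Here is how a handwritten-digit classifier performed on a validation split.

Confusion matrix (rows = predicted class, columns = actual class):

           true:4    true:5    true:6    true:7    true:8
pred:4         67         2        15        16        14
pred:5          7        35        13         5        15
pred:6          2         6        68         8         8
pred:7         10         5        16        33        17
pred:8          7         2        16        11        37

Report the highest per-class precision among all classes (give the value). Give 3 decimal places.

Per-class precision (TP/(TP+FP)):
  4: TP=67, FP=2+15+16+14=47 → 67/114 = 0.5877
  5: TP=35, FP=7+13+5+15=40 → 35/75 = 0.4667
  6: TP=68, FP=2+6+8+8=24 → 68/92 = 0.7391
  7: TP=33, FP=10+5+16+17=48 → 33/81 = 0.4074
  8: TP=37, FP=7+2+16+11=36 → 37/73 = 0.5068
Highest is class '6' with precision = 0.739.

0.739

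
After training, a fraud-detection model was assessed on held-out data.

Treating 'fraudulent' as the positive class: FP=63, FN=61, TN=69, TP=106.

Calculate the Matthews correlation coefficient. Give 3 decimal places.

MCC = (TP·TN − FP·FN) / √((TP+FP)(TP+FN)(TN+FP)(TN+FN))
Numerator = 106·69 − 63·61 = 3471
Denominator = √(169·167·132·130) = √484306680 = 22006.9689
MCC = 3471 / 22006.9689 = 0.158

0.158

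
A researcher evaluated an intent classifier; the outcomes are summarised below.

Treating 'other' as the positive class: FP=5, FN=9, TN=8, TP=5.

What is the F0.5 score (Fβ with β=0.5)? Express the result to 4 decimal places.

Fβ = (1+β²)·TP / ((1+β²)·TP + β²·FN + FP), with β²=1/4
= 1.25·5 / (1.25·5 + 0.25·9 + 5) = 0.4630

0.4630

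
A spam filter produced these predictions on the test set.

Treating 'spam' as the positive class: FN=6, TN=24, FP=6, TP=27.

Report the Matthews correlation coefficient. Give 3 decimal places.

MCC = (TP·TN − FP·FN) / √((TP+FP)(TP+FN)(TN+FP)(TN+FN))
Numerator = 27·24 − 6·6 = 612
Denominator = √(33·33·30·30) = √980100 = 990.0000
MCC = 612 / 990.0000 = 0.618

0.618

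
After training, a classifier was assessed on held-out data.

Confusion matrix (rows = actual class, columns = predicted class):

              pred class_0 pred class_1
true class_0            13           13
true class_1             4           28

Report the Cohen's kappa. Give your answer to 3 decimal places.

Observed agreement pₒ = trace/N = 41/58 = 0.7069
Expected agreement pₑ = Σ (rowᵢ·colᵢ)/N² = (26·17 + 32·41)/58² = 0.5214
κ = (pₒ − pₑ)/(1 − pₑ) = (0.7069 − 0.5214)/(1 − 0.5214) = 0.388

0.388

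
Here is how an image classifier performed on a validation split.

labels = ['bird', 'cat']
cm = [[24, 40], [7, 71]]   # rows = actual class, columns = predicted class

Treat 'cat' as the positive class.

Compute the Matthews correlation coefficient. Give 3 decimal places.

0.344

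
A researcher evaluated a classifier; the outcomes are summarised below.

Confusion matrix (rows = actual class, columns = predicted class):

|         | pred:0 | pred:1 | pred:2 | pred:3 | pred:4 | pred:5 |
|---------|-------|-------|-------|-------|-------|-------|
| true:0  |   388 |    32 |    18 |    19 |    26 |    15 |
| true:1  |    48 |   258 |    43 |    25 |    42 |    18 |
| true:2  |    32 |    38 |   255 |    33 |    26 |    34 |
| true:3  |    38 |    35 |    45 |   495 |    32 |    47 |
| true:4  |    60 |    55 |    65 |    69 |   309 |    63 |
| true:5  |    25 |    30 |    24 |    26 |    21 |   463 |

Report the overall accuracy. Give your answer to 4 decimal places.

0.6667

Accuracy = trace / total = (388+258+255+495+309+463=2168) / 3252 = 2168/3252 = 0.6667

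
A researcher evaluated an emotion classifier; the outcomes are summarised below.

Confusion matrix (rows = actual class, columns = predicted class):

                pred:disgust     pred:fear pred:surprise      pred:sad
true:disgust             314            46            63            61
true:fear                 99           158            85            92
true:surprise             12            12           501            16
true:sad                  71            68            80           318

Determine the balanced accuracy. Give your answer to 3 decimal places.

0.633

Balanced accuracy = mean of per-class recall.
  disgust: recall = 314/484 = 0.6488
  fear: recall = 158/434 = 0.3641
  surprise: recall = 501/541 = 0.9261
  sad: recall = 318/537 = 0.5922
Mean = (0.6488 + 0.3641 + 0.9261 + 0.5922) / 4 = 0.633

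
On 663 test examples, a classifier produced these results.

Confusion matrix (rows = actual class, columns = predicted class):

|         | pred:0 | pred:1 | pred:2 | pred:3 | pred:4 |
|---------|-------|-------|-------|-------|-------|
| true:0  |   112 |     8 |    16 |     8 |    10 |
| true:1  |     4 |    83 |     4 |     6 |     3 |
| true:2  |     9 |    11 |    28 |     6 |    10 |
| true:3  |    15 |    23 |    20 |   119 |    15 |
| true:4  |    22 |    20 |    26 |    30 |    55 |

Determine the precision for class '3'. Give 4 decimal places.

0.7041

One-vs-rest for '3': TP = diagonal; FP = other classes predicted '3'; FN = '3' predicted as other.
precision = TP/(TP+FP).
3: TP=119, FP=8+6+6+30=50 → 119/169 = 0.70414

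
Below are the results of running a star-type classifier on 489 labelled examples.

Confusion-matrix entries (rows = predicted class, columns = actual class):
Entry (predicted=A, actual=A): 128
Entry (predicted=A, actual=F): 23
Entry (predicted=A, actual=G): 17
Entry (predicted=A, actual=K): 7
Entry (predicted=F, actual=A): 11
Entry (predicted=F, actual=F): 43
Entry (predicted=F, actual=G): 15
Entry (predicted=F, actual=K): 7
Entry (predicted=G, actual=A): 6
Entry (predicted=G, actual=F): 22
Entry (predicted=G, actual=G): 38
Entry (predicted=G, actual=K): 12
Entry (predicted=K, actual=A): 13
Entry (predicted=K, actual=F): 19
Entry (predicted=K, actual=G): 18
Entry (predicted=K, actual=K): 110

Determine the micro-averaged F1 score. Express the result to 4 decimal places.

0.6524

Micro-averaging pools counts across classes: ΣTP=319, ΣFP=170, ΣFN=170.
Micro-F1 score = 2·TP/(2·TP+FP+FN) on pooled counts = 0.6524 (equals overall accuracy in single-label multiclass).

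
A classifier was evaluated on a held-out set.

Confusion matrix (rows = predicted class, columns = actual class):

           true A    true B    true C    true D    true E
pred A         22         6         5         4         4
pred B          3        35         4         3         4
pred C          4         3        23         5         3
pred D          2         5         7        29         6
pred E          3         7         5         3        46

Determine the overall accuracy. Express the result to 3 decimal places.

Accuracy = trace / total = (22+35+23+29+46=155) / 241 = 155/241 = 0.643

0.643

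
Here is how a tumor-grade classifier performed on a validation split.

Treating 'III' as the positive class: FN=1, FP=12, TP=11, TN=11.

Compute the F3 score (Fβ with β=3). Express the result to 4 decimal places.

0.8397

Fβ = (1+β²)·TP / ((1+β²)·TP + β²·FN + FP), with β²=9
= 10·11 / (10·11 + 9·1 + 12) = 0.8397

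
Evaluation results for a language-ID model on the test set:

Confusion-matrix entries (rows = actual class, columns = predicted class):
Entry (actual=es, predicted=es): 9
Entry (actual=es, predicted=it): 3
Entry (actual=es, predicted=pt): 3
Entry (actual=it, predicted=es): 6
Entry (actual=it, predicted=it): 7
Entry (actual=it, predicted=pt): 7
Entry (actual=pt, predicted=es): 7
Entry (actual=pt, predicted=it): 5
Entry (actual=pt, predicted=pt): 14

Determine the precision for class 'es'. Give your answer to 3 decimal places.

0.409

Treat 'es' as positive and all other classes as negative.
precision = TP/(TP+FP).
es: TP=9, FP=6+7=13 → 9/22 = 0.4091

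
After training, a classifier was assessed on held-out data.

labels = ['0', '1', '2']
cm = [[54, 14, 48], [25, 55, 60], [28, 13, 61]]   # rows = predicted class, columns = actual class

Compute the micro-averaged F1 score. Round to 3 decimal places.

0.475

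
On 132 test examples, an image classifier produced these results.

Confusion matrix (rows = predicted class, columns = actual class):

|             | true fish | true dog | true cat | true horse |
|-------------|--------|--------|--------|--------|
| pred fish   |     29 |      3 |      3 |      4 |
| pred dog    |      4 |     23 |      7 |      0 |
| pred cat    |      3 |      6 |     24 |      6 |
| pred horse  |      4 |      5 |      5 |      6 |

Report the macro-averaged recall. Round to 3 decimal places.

0.584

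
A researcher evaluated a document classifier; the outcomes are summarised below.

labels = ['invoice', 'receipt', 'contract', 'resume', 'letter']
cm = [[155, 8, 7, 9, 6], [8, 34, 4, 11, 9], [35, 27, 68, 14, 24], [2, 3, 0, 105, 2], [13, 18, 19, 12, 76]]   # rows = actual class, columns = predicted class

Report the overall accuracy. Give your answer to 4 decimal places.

Accuracy = trace / total = (155+34+68+105+76=438) / 669 = 438/669 = 0.6547

0.6547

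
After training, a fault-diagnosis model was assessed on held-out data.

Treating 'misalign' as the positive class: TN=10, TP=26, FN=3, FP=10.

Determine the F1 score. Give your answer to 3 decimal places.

0.800

Precision = TP/(TP+FP) = 26/36 = 0.7222
Recall = TP/(TP+FN) = 26/29 = 0.8966
F1 = 2·TP/(2·TP+FP+FN) = 52/65 = 0.800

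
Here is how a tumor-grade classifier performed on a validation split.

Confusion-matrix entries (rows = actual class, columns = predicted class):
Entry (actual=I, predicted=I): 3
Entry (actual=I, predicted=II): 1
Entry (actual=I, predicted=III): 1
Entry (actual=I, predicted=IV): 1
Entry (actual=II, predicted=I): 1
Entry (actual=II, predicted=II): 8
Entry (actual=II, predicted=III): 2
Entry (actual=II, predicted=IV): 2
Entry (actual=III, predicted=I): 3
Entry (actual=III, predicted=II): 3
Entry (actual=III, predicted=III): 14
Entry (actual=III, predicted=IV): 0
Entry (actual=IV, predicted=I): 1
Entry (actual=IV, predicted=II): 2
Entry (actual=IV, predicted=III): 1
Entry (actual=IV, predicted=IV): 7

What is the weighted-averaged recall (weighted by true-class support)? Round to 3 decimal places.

Per-class recall (TP/(TP+FN)):
  I: TP=3, FN=1+1+1=3 → 3/6 = 0.5000
  II: TP=8, FN=1+2+2=5 → 8/13 = 0.6154
  III: TP=14, FN=3+3+0=6 → 14/20 = 0.7000
  IV: TP=7, FN=1+2+1=4 → 7/11 = 0.6364
Weighted-recall = Σ (supportᵢ/N)·recallᵢ with N=50: (6/50)·0.5000 + (13/50)·0.6154 + (20/50)·0.7000 + (11/50)·0.6364 = 0.640

0.640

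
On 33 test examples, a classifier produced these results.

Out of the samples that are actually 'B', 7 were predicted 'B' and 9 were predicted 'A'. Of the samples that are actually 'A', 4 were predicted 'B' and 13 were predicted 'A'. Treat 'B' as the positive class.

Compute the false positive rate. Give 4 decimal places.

FPR = FP/(FP+TN) = 4/(4+13) = 0.2353

0.2353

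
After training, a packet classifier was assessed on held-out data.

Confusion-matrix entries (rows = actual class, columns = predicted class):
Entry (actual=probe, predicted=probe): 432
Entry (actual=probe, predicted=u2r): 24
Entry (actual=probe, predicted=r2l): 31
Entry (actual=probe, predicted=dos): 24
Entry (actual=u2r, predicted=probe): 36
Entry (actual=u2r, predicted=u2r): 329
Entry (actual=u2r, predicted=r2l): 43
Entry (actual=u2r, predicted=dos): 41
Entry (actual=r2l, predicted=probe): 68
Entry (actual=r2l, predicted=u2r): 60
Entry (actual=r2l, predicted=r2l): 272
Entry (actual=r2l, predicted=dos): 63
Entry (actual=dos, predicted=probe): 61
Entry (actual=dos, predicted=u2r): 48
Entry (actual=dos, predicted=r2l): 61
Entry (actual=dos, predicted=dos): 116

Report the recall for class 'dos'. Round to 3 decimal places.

One-vs-rest for 'dos': TP = diagonal; FP = other classes predicted 'dos'; FN = 'dos' predicted as other.
recall = TP/(TP+FN).
dos: TP=116, FN=61+48+61=170 → 116/286 = 0.4056

0.406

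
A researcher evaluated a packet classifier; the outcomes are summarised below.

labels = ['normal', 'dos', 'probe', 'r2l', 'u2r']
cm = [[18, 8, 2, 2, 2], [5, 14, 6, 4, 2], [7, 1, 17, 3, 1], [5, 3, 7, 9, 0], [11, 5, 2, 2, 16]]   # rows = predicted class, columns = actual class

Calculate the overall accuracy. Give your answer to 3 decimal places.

0.487

Accuracy = trace / total = (18+14+17+9+16=74) / 152 = 74/152 = 0.487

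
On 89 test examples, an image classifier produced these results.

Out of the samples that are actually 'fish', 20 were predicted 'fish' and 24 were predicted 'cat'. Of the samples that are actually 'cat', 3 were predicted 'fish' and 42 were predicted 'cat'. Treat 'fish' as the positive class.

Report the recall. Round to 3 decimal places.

0.455

Recall = TP/(TP+FN) = 20/(20+24) = 20/44 = 0.455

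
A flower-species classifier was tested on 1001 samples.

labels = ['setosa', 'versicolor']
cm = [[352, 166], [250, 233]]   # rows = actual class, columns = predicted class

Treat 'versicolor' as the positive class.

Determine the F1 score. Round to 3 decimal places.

0.528

Precision = TP/(TP+FP) = 233/399 = 0.5840
Recall = TP/(TP+FN) = 233/483 = 0.4824
F1 = 2·TP/(2·TP+FP+FN) = 466/882 = 0.528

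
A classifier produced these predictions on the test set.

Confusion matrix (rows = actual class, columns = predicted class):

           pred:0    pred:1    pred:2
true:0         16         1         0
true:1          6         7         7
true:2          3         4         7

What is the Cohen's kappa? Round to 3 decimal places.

Observed agreement pₒ = trace/N = 30/51 = 0.5882
Expected agreement pₑ = Σ (rowᵢ·colᵢ)/N² = (17·25 + 20·12 + 14·14)/51² = 0.3310
κ = (pₒ − pₑ)/(1 − pₑ) = (0.5882 − 0.3310)/(1 − 0.3310) = 0.384

0.384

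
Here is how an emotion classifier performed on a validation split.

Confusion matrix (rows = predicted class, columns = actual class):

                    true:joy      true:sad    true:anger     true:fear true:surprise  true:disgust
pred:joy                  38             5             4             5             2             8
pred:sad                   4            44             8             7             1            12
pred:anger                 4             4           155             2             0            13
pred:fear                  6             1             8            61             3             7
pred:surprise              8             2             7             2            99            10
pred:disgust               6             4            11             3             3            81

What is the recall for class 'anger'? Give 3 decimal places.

0.803

Take TP from the diagonal, FP from the rest of the 'anger' prediction marginal, FN from the rest of the 'anger' actual marginal.
recall = TP/(TP+FN).
anger: TP=155, FN=4+8+8+7+11=38 → 155/193 = 0.8031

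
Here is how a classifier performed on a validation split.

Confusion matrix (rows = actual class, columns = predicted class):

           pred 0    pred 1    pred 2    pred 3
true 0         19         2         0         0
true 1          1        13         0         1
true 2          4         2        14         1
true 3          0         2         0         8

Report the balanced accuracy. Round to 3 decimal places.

Balanced accuracy = mean of per-class recall.
  0: recall = 19/21 = 0.9048
  1: recall = 13/15 = 0.8667
  2: recall = 14/21 = 0.6667
  3: recall = 8/10 = 0.8000
Mean = (0.9048 + 0.8667 + 0.6667 + 0.8000) / 4 = 0.810

0.810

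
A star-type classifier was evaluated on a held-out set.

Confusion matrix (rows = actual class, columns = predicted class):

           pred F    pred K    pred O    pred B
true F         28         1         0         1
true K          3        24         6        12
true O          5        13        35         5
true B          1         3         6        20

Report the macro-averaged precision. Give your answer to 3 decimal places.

0.653

Per-class precision (TP/(TP+FP)):
  F: TP=28, FP=3+5+1=9 → 28/37 = 0.7568
  K: TP=24, FP=1+13+3=17 → 24/41 = 0.5854
  O: TP=35, FP=0+6+6=12 → 35/47 = 0.7447
  B: TP=20, FP=1+12+5=18 → 20/38 = 0.5263
Macro-precision = mean = (0.7568 + 0.5854 + 0.7447 + 0.5263) / 4 = 0.653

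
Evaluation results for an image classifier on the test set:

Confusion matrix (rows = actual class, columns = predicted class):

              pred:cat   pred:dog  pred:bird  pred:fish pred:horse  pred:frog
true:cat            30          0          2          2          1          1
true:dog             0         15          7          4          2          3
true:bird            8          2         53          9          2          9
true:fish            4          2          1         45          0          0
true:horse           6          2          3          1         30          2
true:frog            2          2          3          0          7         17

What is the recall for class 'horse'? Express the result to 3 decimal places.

Take TP from the diagonal, FP from the rest of the 'horse' prediction marginal, FN from the rest of the 'horse' actual marginal.
recall = TP/(TP+FN).
horse: TP=30, FN=6+2+3+1+2=14 → 30/44 = 0.6818

0.682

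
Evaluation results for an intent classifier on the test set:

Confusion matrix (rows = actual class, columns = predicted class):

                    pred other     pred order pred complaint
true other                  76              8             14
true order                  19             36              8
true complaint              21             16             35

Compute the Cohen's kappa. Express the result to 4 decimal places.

0.4281

Observed agreement pₒ = trace/N = 147/233 = 0.63090
Expected agreement pₑ = Σ (rowᵢ·colᵢ)/N² = (98·116 + 63·60 + 72·57)/233² = 0.35462
κ = (pₒ − pₑ)/(1 − pₑ) = (0.63090 − 0.35462)/(1 − 0.35462) = 0.4281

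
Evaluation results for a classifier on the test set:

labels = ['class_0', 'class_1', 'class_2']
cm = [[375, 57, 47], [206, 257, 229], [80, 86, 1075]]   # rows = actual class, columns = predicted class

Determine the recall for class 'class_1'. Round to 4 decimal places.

Treat 'class_1' as positive and all other classes as negative.
recall = TP/(TP+FN).
class_1: TP=257, FN=206+229=435 → 257/692 = 0.37139

0.3714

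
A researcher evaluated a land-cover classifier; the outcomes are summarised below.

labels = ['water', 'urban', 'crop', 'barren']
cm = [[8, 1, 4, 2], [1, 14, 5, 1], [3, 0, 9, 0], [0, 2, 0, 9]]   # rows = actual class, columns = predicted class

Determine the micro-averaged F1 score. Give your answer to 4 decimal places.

0.6780

Micro-averaging pools counts across classes: ΣTP=40, ΣFP=19, ΣFN=19.
Micro-F1 score = 2·TP/(2·TP+FP+FN) on pooled counts = 0.6780 (equals overall accuracy in single-label multiclass).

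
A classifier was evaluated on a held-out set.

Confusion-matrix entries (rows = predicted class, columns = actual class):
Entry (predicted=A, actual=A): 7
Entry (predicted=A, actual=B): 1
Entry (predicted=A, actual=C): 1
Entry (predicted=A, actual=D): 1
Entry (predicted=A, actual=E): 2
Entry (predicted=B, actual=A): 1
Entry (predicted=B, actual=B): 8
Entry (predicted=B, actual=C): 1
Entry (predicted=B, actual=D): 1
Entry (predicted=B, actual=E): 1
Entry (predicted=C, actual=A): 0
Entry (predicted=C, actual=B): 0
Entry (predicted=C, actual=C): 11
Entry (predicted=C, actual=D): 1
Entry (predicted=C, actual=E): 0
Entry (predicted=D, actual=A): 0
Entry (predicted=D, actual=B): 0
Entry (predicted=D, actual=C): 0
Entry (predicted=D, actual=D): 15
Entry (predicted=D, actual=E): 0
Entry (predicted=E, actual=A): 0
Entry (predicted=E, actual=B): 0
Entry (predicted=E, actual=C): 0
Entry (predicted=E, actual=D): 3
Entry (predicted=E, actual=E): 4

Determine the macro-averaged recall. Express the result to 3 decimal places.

0.779

Per-class recall (TP/(TP+FN)):
  A: TP=7, FN=1+0+0+0=1 → 7/8 = 0.8750
  B: TP=8, FN=1+0+0+0=1 → 8/9 = 0.8889
  C: TP=11, FN=1+1+0+0=2 → 11/13 = 0.8462
  D: TP=15, FN=1+1+1+3=6 → 15/21 = 0.7143
  E: TP=4, FN=2+1+0+0=3 → 4/7 = 0.5714
Macro-recall = mean = (0.8750 + 0.8889 + 0.8462 + 0.7143 + 0.5714) / 5 = 0.779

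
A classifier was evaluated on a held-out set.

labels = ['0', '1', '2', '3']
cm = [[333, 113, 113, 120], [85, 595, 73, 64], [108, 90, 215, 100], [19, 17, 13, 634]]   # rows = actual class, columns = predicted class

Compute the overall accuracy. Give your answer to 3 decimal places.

0.660

Accuracy = trace / total = (333+595+215+634=1777) / 2692 = 1777/2692 = 0.660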